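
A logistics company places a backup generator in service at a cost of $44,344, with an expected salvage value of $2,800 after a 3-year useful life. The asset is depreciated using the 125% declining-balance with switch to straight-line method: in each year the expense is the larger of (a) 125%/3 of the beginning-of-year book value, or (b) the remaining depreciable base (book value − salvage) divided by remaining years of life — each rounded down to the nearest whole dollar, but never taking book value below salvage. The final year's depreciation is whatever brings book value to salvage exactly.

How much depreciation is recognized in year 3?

Depreciable base = $44,344 − $2,800 = $41,544.
Year 1: DB = ⌊$44,344 × 125%/3⌋ = $18,476; SL = ⌊$41,544/3⌋ = $13,848 → take DB $18,476. Book value $25,868.
Year 2: DB = ⌊$25,868 × 125%/3⌋ = $10,778; SL = ⌊$23,068/2⌋ = $11,534 → take SL $11,534. Book value $14,334.
Year 3 (final): $14,334 − $2,800 = $11,534. Book value $2,800.

$11,534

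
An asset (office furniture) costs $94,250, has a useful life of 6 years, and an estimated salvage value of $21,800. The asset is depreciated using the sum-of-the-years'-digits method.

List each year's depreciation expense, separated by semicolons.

Depreciable base = $94,250 − $21,800 = $72,450.
Sum of the years' digits = 6+5+4+3+2+1 = 21.
Year 1: $72,450 × 6/21 = $20,700. Book value $73,550.
Year 2: $72,450 × 5/21 = $17,250. Book value $56,300.
Year 3: $72,450 × 4/21 = $13,800. Book value $42,500.
Year 4: $72,450 × 3/21 = $10,350. Book value $32,150.
Year 5: $72,450 × 2/21 = $6,900. Book value $25,250.
Year 6: $72,450 × 1/21 = $3,450. Book value $21,800.

$20,700; $17,250; $13,800; $10,350; $6,900; $3,450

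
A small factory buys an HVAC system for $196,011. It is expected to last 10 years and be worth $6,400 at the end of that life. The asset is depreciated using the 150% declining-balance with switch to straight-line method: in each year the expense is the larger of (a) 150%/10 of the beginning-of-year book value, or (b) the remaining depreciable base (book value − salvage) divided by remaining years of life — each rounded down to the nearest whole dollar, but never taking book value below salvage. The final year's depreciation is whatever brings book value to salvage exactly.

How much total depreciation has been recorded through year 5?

Depreciable base = $196,011 − $6,400 = $189,611.
Year 1: DB = ⌊$196,011 × 150%/10⌋ = $29,401; SL = ⌊$189,611/10⌋ = $18,961 → take DB $29,401. Book value $166,610.
Year 2: DB = ⌊$166,610 × 150%/10⌋ = $24,991; SL = ⌊$160,210/9⌋ = $17,801 → take DB $24,991. Book value $141,619.
Year 3: DB = ⌊$141,619 × 150%/10⌋ = $21,242; SL = ⌊$135,219/8⌋ = $16,902 → take DB $21,242. Book value $120,377.
Year 4: DB = ⌊$120,377 × 150%/10⌋ = $18,056; SL = ⌊$113,977/7⌋ = $16,282 → take DB $18,056. Book value $102,321.
Year 5: DB = ⌊$102,321 × 150%/10⌋ = $15,348; SL = ⌊$95,921/6⌋ = $15,986 → take SL $15,986. Book value $86,335.
Accumulated through year 5 = $196,011 − $86,335 = $109,676.

$109,676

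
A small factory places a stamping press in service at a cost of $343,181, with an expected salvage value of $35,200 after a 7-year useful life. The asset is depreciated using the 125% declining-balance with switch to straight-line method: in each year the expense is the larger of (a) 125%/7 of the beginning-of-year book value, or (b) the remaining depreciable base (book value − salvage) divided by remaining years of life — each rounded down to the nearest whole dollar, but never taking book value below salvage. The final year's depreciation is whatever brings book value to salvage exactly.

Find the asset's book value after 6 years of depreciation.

$73,953

Depreciable base = $343,181 − $35,200 = $307,981.
Year 1: DB = ⌊$343,181 × 125%/7⌋ = $61,282; SL = ⌊$307,981/7⌋ = $43,997 → take DB $61,282. Book value $281,899.
Year 2: DB = ⌊$281,899 × 125%/7⌋ = $50,339; SL = ⌊$246,699/6⌋ = $41,116 → take DB $50,339. Book value $231,560.
Year 3: DB = ⌊$231,560 × 125%/7⌋ = $41,350; SL = ⌊$196,360/5⌋ = $39,272 → take DB $41,350. Book value $190,210.
Year 4: DB = ⌊$190,210 × 125%/7⌋ = $33,966; SL = ⌊$155,010/4⌋ = $38,752 → take SL $38,752. Book value $151,458.
Year 5: DB = ⌊$151,458 × 125%/7⌋ = $27,046; SL = ⌊$116,258/3⌋ = $38,752 → take SL $38,752. Book value $112,706.
Year 6: DB = ⌊$112,706 × 125%/7⌋ = $20,126; SL = ⌊$77,506/2⌋ = $38,753 → take SL $38,753. Book value $73,953.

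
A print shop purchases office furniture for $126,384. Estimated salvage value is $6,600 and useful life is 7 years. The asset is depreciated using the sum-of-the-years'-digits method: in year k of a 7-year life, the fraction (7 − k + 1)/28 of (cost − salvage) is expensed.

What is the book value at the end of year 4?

Depreciable base = $126,384 − $6,600 = $119,784.
Sum of the years' digits = 7+6+5+4+3+2+1 = 28.
Year 1: $119,784 × 7/28 = $29,946. Book value $96,438.
Year 2: $119,784 × 6/28 = $25,668. Book value $70,770.
Year 3: $119,784 × 5/28 = $21,390. Book value $49,380.
Year 4: $119,784 × 4/28 = $17,112. Book value $32,268.

$32,268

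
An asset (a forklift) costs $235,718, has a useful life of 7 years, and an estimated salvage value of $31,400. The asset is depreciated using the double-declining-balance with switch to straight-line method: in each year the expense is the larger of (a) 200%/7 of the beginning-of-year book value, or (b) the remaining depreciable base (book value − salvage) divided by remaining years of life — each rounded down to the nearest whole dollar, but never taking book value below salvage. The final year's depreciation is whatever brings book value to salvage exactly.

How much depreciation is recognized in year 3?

Depreciable base = $235,718 − $31,400 = $204,318.
Year 1: DB = ⌊$235,718 × 200%/7⌋ = $67,348; SL = ⌊$204,318/7⌋ = $29,188 → take DB $67,348. Book value $168,370.
Year 2: DB = ⌊$168,370 × 200%/7⌋ = $48,105; SL = ⌊$136,970/6⌋ = $22,828 → take DB $48,105. Book value $120,265.
Year 3: DB = ⌊$120,265 × 200%/7⌋ = $34,361; SL = ⌊$88,865/5⌋ = $17,773 → take DB $34,361. Book value $85,904.

$34,361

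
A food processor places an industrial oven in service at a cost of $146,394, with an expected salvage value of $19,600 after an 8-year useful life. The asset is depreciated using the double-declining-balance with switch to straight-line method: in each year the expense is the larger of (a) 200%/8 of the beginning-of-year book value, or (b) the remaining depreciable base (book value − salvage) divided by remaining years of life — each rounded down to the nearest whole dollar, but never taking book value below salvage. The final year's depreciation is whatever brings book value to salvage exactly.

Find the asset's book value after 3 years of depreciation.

Depreciable base = $146,394 − $19,600 = $126,794.
Year 1: DB = ⌊$146,394 × 200%/8⌋ = $36,598; SL = ⌊$126,794/8⌋ = $15,849 → take DB $36,598. Book value $109,796.
Year 2: DB = ⌊$109,796 × 200%/8⌋ = $27,449; SL = ⌊$90,196/7⌋ = $12,885 → take DB $27,449. Book value $82,347.
Year 3: DB = ⌊$82,347 × 200%/8⌋ = $20,586; SL = ⌊$62,747/6⌋ = $10,457 → take DB $20,586. Book value $61,761.

$61,761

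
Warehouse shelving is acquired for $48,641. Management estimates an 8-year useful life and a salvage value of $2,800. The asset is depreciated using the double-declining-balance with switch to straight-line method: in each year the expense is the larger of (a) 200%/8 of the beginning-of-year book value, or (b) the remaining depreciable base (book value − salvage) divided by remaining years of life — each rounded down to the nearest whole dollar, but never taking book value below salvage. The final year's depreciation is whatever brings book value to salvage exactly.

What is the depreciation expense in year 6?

Depreciable base = $48,641 − $2,800 = $45,841.
Year 1: DB = ⌊$48,641 × 200%/8⌋ = $12,160; SL = ⌊$45,841/8⌋ = $5,730 → take DB $12,160. Book value $36,481.
Year 2: DB = ⌊$36,481 × 200%/8⌋ = $9,120; SL = ⌊$33,681/7⌋ = $4,811 → take DB $9,120. Book value $27,361.
Year 3: DB = ⌊$27,361 × 200%/8⌋ = $6,840; SL = ⌊$24,561/6⌋ = $4,093 → take DB $6,840. Book value $20,521.
Year 4: DB = ⌊$20,521 × 200%/8⌋ = $5,130; SL = ⌊$17,721/5⌋ = $3,544 → take DB $5,130. Book value $15,391.
Year 5: DB = ⌊$15,391 × 200%/8⌋ = $3,847; SL = ⌊$12,591/4⌋ = $3,147 → take DB $3,847. Book value $11,544.
Year 6: DB = ⌊$11,544 × 200%/8⌋ = $2,886; SL = ⌊$8,744/3⌋ = $2,914 → take SL $2,914. Book value $8,630.

$2,914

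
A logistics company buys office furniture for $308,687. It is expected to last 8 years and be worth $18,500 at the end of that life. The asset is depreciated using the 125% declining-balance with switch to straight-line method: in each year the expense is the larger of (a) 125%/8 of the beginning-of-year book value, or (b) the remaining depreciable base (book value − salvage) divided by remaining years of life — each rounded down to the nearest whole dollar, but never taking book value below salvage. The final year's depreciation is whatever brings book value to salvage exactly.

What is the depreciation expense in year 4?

Depreciable base = $308,687 − $18,500 = $290,187.
Year 1: DB = ⌊$308,687 × 125%/8⌋ = $48,232; SL = ⌊$290,187/8⌋ = $36,273 → take DB $48,232. Book value $260,455.
Year 2: DB = ⌊$260,455 × 125%/8⌋ = $40,696; SL = ⌊$241,955/7⌋ = $34,565 → take DB $40,696. Book value $219,759.
Year 3: DB = ⌊$219,759 × 125%/8⌋ = $34,337; SL = ⌊$201,259/6⌋ = $33,543 → take DB $34,337. Book value $185,422.
Year 4: DB = ⌊$185,422 × 125%/8⌋ = $28,972; SL = ⌊$166,922/5⌋ = $33,384 → take SL $33,384. Book value $152,038.

$33,384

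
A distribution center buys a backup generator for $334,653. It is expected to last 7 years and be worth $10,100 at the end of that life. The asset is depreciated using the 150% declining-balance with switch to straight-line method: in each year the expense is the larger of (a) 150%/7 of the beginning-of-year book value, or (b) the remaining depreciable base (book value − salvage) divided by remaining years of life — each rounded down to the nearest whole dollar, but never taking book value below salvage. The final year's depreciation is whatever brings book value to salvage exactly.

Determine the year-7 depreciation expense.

$38,057

Depreciable base = $334,653 − $10,100 = $324,553.
Year 1: DB = ⌊$334,653 × 150%/7⌋ = $71,711; SL = ⌊$324,553/7⌋ = $46,364 → take DB $71,711. Book value $262,942.
Year 2: DB = ⌊$262,942 × 150%/7⌋ = $56,344; SL = ⌊$252,842/6⌋ = $42,140 → take DB $56,344. Book value $206,598.
Year 3: DB = ⌊$206,598 × 150%/7⌋ = $44,271; SL = ⌊$196,498/5⌋ = $39,299 → take DB $44,271. Book value $162,327.
Year 4: DB = ⌊$162,327 × 150%/7⌋ = $34,784; SL = ⌊$152,227/4⌋ = $38,056 → take SL $38,056. Book value $124,271.
Year 5: DB = ⌊$124,271 × 150%/7⌋ = $26,629; SL = ⌊$114,171/3⌋ = $38,057 → take SL $38,057. Book value $86,214.
Year 6: DB = ⌊$86,214 × 150%/7⌋ = $18,474; SL = ⌊$76,114/2⌋ = $38,057 → take SL $38,057. Book value $48,157.
Year 7 (final): $48,157 − $10,100 = $38,057. Book value $10,100.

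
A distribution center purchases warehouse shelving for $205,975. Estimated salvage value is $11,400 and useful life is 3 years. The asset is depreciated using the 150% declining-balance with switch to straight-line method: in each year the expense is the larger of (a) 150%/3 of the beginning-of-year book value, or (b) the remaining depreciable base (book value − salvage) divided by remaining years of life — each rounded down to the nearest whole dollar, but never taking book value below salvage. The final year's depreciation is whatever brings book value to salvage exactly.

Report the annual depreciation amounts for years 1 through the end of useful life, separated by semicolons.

$102,987; $51,494; $40,094

Depreciable base = $205,975 − $11,400 = $194,575.
Year 1: DB = ⌊$205,975 × 150%/3⌋ = $102,987; SL = ⌊$194,575/3⌋ = $64,858 → take DB $102,987. Book value $102,988.
Year 2: DB = ⌊$102,988 × 150%/3⌋ = $51,494; SL = ⌊$91,588/2⌋ = $45,794 → take DB $51,494. Book value $51,494.
Year 3 (final): $51,494 − $11,400 = $40,094. Book value $11,400.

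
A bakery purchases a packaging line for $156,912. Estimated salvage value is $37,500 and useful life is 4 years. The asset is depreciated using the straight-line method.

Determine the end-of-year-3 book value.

$67,353

Depreciable base = $156,912 − $37,500 = $119,412.
Annual expense = $119,412 / 4 = $29,853.
End of year 1: book value $127,059.
End of year 2: book value $97,206.
End of year 3: book value $67,353.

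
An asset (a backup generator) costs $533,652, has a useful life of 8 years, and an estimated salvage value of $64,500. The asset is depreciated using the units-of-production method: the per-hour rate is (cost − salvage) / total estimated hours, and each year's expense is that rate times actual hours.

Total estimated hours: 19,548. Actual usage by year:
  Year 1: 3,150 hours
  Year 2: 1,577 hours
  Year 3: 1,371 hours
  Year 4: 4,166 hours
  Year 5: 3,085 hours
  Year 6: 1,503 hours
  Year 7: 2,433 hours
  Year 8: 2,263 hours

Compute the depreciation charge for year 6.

$36,072

Depreciable base = $533,652 − $64,500 = $469,152.
Rate = $469,152 / 19,548 hours = $24 per hour.
Year 1: 3,150 × $24 = $75,600. Book value $458,052.
Year 2: 1,577 × $24 = $37,848. Book value $420,204.
Year 3: 1,371 × $24 = $32,904. Book value $387,300.
Year 4: 4,166 × $24 = $99,984. Book value $287,316.
Year 5: 3,085 × $24 = $74,040. Book value $213,276.
Year 6: 1,503 × $24 = $36,072. Book value $177,204.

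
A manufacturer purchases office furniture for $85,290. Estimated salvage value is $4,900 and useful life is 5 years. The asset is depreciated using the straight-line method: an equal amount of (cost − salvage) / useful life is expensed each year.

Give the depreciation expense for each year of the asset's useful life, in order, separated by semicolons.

$16,078; $16,078; $16,078; $16,078; $16,078

Depreciable base = $85,290 − $4,900 = $80,390.
Annual expense = $80,390 / 5 = $16,078.
End of year 1: book value $69,212.
End of year 2: book value $53,134.
End of year 3: book value $37,056.
End of year 4: book value $20,978.
End of year 5: book value $4,900.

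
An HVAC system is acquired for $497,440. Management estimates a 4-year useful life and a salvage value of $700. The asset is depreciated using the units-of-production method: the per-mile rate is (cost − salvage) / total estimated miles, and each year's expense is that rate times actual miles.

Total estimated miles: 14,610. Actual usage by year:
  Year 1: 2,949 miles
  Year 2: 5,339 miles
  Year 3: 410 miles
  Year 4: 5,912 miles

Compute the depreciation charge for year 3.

$13,940

Depreciable base = $497,440 − $700 = $496,740.
Rate = $496,740 / 14,610 miles = $34 per mile.
Year 1: 2,949 × $34 = $100,266. Book value $397,174.
Year 2: 5,339 × $34 = $181,526. Book value $215,648.
Year 3: 410 × $34 = $13,940. Book value $201,708.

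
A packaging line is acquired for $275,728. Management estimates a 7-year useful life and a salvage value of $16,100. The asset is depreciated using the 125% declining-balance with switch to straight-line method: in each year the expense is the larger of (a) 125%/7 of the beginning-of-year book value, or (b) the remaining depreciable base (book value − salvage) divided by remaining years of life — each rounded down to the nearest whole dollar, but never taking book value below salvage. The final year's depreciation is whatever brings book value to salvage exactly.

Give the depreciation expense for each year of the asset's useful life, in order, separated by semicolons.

Depreciable base = $275,728 − $16,100 = $259,628.
Year 1: DB = ⌊$275,728 × 125%/7⌋ = $49,237; SL = ⌊$259,628/7⌋ = $37,089 → take DB $49,237. Book value $226,491.
Year 2: DB = ⌊$226,491 × 125%/7⌋ = $40,444; SL = ⌊$210,391/6⌋ = $35,065 → take DB $40,444. Book value $186,047.
Year 3: DB = ⌊$186,047 × 125%/7⌋ = $33,222; SL = ⌊$169,947/5⌋ = $33,989 → take SL $33,989. Book value $152,058.
Year 4: DB = ⌊$152,058 × 125%/7⌋ = $27,153; SL = ⌊$135,958/4⌋ = $33,989 → take SL $33,989. Book value $118,069.
Year 5: DB = ⌊$118,069 × 125%/7⌋ = $21,083; SL = ⌊$101,969/3⌋ = $33,989 → take SL $33,989. Book value $84,080.
Year 6: DB = ⌊$84,080 × 125%/7⌋ = $15,014; SL = ⌊$67,980/2⌋ = $33,990 → take SL $33,990. Book value $50,090.
Year 7 (final): $50,090 − $16,100 = $33,990. Book value $16,100.

$49,237; $40,444; $33,989; $33,989; $33,989; $33,990; $33,990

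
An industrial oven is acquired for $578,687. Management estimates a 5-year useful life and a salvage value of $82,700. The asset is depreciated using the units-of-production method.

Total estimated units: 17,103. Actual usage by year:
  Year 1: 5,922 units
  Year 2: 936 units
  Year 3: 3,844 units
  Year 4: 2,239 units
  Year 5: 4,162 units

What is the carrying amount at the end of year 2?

Depreciable base = $578,687 − $82,700 = $495,987.
Rate = $495,987 / 17,103 units = $29 per unit.
Year 1: 5,922 × $29 = $171,738. Book value $406,949.
Year 2: 936 × $29 = $27,144. Book value $379,805.

$379,805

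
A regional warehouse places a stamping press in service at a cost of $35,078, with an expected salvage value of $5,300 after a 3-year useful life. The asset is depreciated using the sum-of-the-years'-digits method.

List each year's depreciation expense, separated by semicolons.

$14,889; $9,926; $4,963

Depreciable base = $35,078 − $5,300 = $29,778.
Sum of the years' digits = 3+2+1 = 6.
Year 1: $29,778 × 3/6 = $14,889. Book value $20,189.
Year 2: $29,778 × 2/6 = $9,926. Book value $10,263.
Year 3: $29,778 × 1/6 = $4,963. Book value $5,300.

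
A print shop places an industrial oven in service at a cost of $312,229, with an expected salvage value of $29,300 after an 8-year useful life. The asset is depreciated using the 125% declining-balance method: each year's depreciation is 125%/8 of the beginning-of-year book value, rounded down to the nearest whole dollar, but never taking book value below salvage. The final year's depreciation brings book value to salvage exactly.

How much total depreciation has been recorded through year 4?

Depreciable base = $312,229 − $29,300 = $282,929.
Year 1: ⌊$312,229 × 125%/8⌋ = $48,785. Book value $263,444.
Year 2: ⌊$263,444 × 125%/8⌋ = $41,163. Book value $222,281.
Year 3: ⌊$222,281 × 125%/8⌋ = $34,731. Book value $187,550.
Year 4: ⌊$187,550 × 125%/8⌋ = $29,304. Book value $158,246.
Accumulated through year 4 = $312,229 − $158,246 = $153,983.

$153,983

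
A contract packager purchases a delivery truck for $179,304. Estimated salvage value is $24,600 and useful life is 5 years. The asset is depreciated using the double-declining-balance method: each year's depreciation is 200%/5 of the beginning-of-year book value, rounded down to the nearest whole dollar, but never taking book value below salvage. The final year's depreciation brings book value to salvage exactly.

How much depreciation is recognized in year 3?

$25,820

Depreciable base = $179,304 − $24,600 = $154,704.
Year 1: ⌊$179,304 × 200%/5⌋ = $71,721. Book value $107,583.
Year 2: ⌊$107,583 × 200%/5⌋ = $43,033. Book value $64,550.
Year 3: ⌊$64,550 × 200%/5⌋ = $25,820. Book value $38,730.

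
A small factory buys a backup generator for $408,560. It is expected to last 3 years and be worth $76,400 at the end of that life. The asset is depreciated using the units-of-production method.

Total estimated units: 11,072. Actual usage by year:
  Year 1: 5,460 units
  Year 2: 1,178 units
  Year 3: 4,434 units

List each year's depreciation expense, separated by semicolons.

$163,800; $35,340; $133,020

Depreciable base = $408,560 − $76,400 = $332,160.
Rate = $332,160 / 11,072 units = $30 per unit.
Year 1: 5,460 × $30 = $163,800. Book value $244,760.
Year 2: 1,178 × $30 = $35,340. Book value $209,420.
Year 3: 4,434 × $30 = $133,020. Book value $76,400.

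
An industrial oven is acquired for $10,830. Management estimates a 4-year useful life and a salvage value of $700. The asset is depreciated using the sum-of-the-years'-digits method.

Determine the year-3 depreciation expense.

Depreciable base = $10,830 − $700 = $10,130.
Sum of the years' digits = 4+3+2+1 = 10.
Year 1: $10,130 × 4/10 = $4,052. Book value $6,778.
Year 2: $10,130 × 3/10 = $3,039. Book value $3,739.
Year 3: $10,130 × 2/10 = $2,026. Book value $1,713.

$2,026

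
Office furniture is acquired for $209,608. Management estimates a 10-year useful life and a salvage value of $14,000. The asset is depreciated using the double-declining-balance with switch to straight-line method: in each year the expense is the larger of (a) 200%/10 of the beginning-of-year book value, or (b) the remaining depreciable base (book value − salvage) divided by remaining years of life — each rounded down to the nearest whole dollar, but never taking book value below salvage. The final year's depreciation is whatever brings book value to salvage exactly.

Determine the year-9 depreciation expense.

$9,986

Depreciable base = $209,608 − $14,000 = $195,608.
Year 1: DB = ⌊$209,608 × 200%/10⌋ = $41,921; SL = ⌊$195,608/10⌋ = $19,560 → take DB $41,921. Book value $167,687.
Year 2: DB = ⌊$167,687 × 200%/10⌋ = $33,537; SL = ⌊$153,687/9⌋ = $17,076 → take DB $33,537. Book value $134,150.
Year 3: DB = ⌊$134,150 × 200%/10⌋ = $26,830; SL = ⌊$120,150/8⌋ = $15,018 → take DB $26,830. Book value $107,320.
Year 4: DB = ⌊$107,320 × 200%/10⌋ = $21,464; SL = ⌊$93,320/7⌋ = $13,331 → take DB $21,464. Book value $85,856.
Year 5: DB = ⌊$85,856 × 200%/10⌋ = $17,171; SL = ⌊$71,856/6⌋ = $11,976 → take DB $17,171. Book value $68,685.
Year 6: DB = ⌊$68,685 × 200%/10⌋ = $13,737; SL = ⌊$54,685/5⌋ = $10,937 → take DB $13,737. Book value $54,948.
Year 7: DB = ⌊$54,948 × 200%/10⌋ = $10,989; SL = ⌊$40,948/4⌋ = $10,237 → take DB $10,989. Book value $43,959.
Year 8: DB = ⌊$43,959 × 200%/10⌋ = $8,791; SL = ⌊$29,959/3⌋ = $9,986 → take SL $9,986. Book value $33,973.
Year 9: DB = ⌊$33,973 × 200%/10⌋ = $6,794; SL = ⌊$19,973/2⌋ = $9,986 → take SL $9,986. Book value $23,987.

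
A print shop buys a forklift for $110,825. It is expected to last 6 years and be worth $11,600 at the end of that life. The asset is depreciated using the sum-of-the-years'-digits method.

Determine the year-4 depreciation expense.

Depreciable base = $110,825 − $11,600 = $99,225.
Sum of the years' digits = 6+5+4+3+2+1 = 21.
Year 1: $99,225 × 6/21 = $28,350. Book value $82,475.
Year 2: $99,225 × 5/21 = $23,625. Book value $58,850.
Year 3: $99,225 × 4/21 = $18,900. Book value $39,950.
Year 4: $99,225 × 3/21 = $14,175. Book value $25,775.

$14,175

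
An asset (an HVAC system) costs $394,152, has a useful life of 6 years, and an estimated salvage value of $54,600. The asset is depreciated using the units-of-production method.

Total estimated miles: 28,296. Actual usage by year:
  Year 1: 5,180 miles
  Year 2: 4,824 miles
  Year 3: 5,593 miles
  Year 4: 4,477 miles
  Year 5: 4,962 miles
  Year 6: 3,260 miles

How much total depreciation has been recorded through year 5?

Depreciable base = $394,152 − $54,600 = $339,552.
Rate = $339,552 / 28,296 miles = $12 per mile.
Year 1: 5,180 × $12 = $62,160. Book value $331,992.
Year 2: 4,824 × $12 = $57,888. Book value $274,104.
Year 3: 5,593 × $12 = $67,116. Book value $206,988.
Year 4: 4,477 × $12 = $53,724. Book value $153,264.
Year 5: 4,962 × $12 = $59,544. Book value $93,720.
Accumulated through year 5 = $394,152 − $93,720 = $300,432.

$300,432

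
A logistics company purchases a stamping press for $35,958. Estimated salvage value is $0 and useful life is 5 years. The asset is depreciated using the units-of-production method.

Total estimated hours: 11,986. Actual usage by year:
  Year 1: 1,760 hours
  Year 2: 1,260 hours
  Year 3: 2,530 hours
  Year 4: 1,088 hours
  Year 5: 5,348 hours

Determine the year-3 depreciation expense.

$7,590

Depreciable base = $35,958 − $0 = $35,958.
Rate = $35,958 / 11,986 hours = $3 per hour.
Year 1: 1,760 × $3 = $5,280. Book value $30,678.
Year 2: 1,260 × $3 = $3,780. Book value $26,898.
Year 3: 2,530 × $3 = $7,590. Book value $19,308.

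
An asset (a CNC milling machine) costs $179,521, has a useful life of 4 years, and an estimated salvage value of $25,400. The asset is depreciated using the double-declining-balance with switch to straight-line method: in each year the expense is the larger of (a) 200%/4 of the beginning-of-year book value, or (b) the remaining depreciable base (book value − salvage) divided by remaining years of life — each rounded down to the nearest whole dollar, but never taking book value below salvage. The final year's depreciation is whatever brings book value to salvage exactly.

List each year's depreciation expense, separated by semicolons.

Depreciable base = $179,521 − $25,400 = $154,121.
Year 1: DB = ⌊$179,521 × 200%/4⌋ = $89,760; SL = ⌊$154,121/4⌋ = $38,530 → take DB $89,760. Book value $89,761.
Year 2: DB = ⌊$89,761 × 200%/4⌋ = $44,880; SL = ⌊$64,361/3⌋ = $21,453 → take DB $44,880. Book value $44,881.
Year 3: DB = ⌊$44,881 × 200%/4⌋ = $22,440; SL = ⌊$19,481/2⌋ = $9,740 → take DB $22,440, capped at $19,481. Book value $25,400.
Year 4 (final): $25,400 − $25,400 = $0. Book value $25,400.

$89,760; $44,880; $19,481; $0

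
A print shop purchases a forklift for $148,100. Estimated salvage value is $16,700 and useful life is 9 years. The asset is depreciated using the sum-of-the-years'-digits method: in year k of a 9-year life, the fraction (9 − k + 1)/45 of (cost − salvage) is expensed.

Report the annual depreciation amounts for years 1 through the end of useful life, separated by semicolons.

Depreciable base = $148,100 − $16,700 = $131,400.
Sum of the years' digits = 9+8+7+6+5+4+3+2+1 = 45.
Year 1: $131,400 × 9/45 = $26,280. Book value $121,820.
Year 2: $131,400 × 8/45 = $23,360. Book value $98,460.
Year 3: $131,400 × 7/45 = $20,440. Book value $78,020.
Year 4: $131,400 × 6/45 = $17,520. Book value $60,500.
Year 5: $131,400 × 5/45 = $14,600. Book value $45,900.
Year 6: $131,400 × 4/45 = $11,680. Book value $34,220.
Year 7: $131,400 × 3/45 = $8,760. Book value $25,460.
Year 8: $131,400 × 2/45 = $5,840. Book value $19,620.
Year 9: $131,400 × 1/45 = $2,920. Book value $16,700.

$26,280; $23,360; $20,440; $17,520; $14,600; $11,680; $8,760; $5,840; $2,920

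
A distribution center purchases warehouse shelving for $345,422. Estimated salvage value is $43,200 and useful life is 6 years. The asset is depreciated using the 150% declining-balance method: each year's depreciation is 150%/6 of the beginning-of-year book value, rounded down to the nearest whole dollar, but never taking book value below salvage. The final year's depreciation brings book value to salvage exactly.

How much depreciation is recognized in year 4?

$36,431

Depreciable base = $345,422 − $43,200 = $302,222.
Year 1: ⌊$345,422 × 150%/6⌋ = $86,355. Book value $259,067.
Year 2: ⌊$259,067 × 150%/6⌋ = $64,766. Book value $194,301.
Year 3: ⌊$194,301 × 150%/6⌋ = $48,575. Book value $145,726.
Year 4: ⌊$145,726 × 150%/6⌋ = $36,431. Book value $109,295.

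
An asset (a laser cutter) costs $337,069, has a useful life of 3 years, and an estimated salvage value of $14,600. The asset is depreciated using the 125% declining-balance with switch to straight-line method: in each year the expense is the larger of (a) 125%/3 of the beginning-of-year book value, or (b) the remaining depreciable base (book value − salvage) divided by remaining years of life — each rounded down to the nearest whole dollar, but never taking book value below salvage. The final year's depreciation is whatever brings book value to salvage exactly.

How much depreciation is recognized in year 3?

Depreciable base = $337,069 − $14,600 = $322,469.
Year 1: DB = ⌊$337,069 × 125%/3⌋ = $140,445; SL = ⌊$322,469/3⌋ = $107,489 → take DB $140,445. Book value $196,624.
Year 2: DB = ⌊$196,624 × 125%/3⌋ = $81,926; SL = ⌊$182,024/2⌋ = $91,012 → take SL $91,012. Book value $105,612.
Year 3 (final): $105,612 − $14,600 = $91,012. Book value $14,600.

$91,012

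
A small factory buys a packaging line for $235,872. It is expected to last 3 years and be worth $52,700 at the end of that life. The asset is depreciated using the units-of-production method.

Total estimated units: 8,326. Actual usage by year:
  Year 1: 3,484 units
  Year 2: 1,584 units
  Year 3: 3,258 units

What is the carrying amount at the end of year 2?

$124,376

Depreciable base = $235,872 − $52,700 = $183,172.
Rate = $183,172 / 8,326 units = $22 per unit.
Year 1: 3,484 × $22 = $76,648. Book value $159,224.
Year 2: 1,584 × $22 = $34,848. Book value $124,376.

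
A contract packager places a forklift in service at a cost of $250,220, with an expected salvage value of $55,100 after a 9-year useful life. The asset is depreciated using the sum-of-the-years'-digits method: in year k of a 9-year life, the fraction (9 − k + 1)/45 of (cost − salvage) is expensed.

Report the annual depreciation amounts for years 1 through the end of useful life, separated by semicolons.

Depreciable base = $250,220 − $55,100 = $195,120.
Sum of the years' digits = 9+8+7+6+5+4+3+2+1 = 45.
Year 1: $195,120 × 9/45 = $39,024. Book value $211,196.
Year 2: $195,120 × 8/45 = $34,688. Book value $176,508.
Year 3: $195,120 × 7/45 = $30,352. Book value $146,156.
Year 4: $195,120 × 6/45 = $26,016. Book value $120,140.
Year 5: $195,120 × 5/45 = $21,680. Book value $98,460.
Year 6: $195,120 × 4/45 = $17,344. Book value $81,116.
Year 7: $195,120 × 3/45 = $13,008. Book value $68,108.
Year 8: $195,120 × 2/45 = $8,672. Book value $59,436.
Year 9: $195,120 × 1/45 = $4,336. Book value $55,100.

$39,024; $34,688; $30,352; $26,016; $21,680; $17,344; $13,008; $8,672; $4,336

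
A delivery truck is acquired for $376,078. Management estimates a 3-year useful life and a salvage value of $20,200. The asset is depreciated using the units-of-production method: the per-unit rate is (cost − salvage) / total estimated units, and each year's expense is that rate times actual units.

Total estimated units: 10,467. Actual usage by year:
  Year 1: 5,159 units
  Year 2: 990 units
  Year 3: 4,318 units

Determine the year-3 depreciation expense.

Depreciable base = $376,078 − $20,200 = $355,878.
Rate = $355,878 / 10,467 units = $34 per unit.
Year 1: 5,159 × $34 = $175,406. Book value $200,672.
Year 2: 990 × $34 = $33,660. Book value $167,012.
Year 3: 4,318 × $34 = $146,812. Book value $20,200.

$146,812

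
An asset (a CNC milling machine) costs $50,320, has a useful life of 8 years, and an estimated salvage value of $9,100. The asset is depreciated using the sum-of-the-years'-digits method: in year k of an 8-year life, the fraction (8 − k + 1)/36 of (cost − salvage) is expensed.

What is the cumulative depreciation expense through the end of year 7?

Depreciable base = $50,320 − $9,100 = $41,220.
Sum of the years' digits = 8+7+6+5+4+3+2+1 = 36.
Year 1: $41,220 × 8/36 = $9,160. Book value $41,160.
Year 2: $41,220 × 7/36 = $8,015. Book value $33,145.
Year 3: $41,220 × 6/36 = $6,870. Book value $26,275.
Year 4: $41,220 × 5/36 = $5,725. Book value $20,550.
Year 5: $41,220 × 4/36 = $4,580. Book value $15,970.
Year 6: $41,220 × 3/36 = $3,435. Book value $12,535.
Year 7: $41,220 × 2/36 = $2,290. Book value $10,245.
Accumulated through year 7 = $50,320 − $10,245 = $40,075.

$40,075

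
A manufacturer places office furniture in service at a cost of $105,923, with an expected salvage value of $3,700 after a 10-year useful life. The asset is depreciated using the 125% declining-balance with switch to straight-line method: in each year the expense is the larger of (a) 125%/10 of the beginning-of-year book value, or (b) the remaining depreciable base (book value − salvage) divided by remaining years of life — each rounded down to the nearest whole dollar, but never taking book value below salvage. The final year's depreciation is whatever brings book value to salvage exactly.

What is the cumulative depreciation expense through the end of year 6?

Depreciable base = $105,923 − $3,700 = $102,223.
Year 1: DB = ⌊$105,923 × 125%/10⌋ = $13,240; SL = ⌊$102,223/10⌋ = $10,222 → take DB $13,240. Book value $92,683.
Year 2: DB = ⌊$92,683 × 125%/10⌋ = $11,585; SL = ⌊$88,983/9⌋ = $9,887 → take DB $11,585. Book value $81,098.
Year 3: DB = ⌊$81,098 × 125%/10⌋ = $10,137; SL = ⌊$77,398/8⌋ = $9,674 → take DB $10,137. Book value $70,961.
Year 4: DB = ⌊$70,961 × 125%/10⌋ = $8,870; SL = ⌊$67,261/7⌋ = $9,608 → take SL $9,608. Book value $61,353.
Year 5: DB = ⌊$61,353 × 125%/10⌋ = $7,669; SL = ⌊$57,653/6⌋ = $9,608 → take SL $9,608. Book value $51,745.
Year 6: DB = ⌊$51,745 × 125%/10⌋ = $6,468; SL = ⌊$48,045/5⌋ = $9,609 → take SL $9,609. Book value $42,136.
Accumulated through year 6 = $105,923 − $42,136 = $63,787.

$63,787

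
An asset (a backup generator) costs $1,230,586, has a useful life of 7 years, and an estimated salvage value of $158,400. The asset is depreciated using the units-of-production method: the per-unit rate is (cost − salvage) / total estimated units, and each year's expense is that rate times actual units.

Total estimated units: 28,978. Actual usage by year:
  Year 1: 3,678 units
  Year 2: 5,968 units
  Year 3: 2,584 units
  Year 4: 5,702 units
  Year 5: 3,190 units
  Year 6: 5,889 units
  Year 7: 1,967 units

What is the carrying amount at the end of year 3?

$778,076

Depreciable base = $1,230,586 − $158,400 = $1,072,186.
Rate = $1,072,186 / 28,978 units = $37 per unit.
Year 1: 3,678 × $37 = $136,086. Book value $1,094,500.
Year 2: 5,968 × $37 = $220,816. Book value $873,684.
Year 3: 2,584 × $37 = $95,608. Book value $778,076.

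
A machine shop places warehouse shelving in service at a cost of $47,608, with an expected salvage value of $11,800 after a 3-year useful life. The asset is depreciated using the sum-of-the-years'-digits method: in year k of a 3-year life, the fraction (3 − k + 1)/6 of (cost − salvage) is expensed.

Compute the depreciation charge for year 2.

Depreciable base = $47,608 − $11,800 = $35,808.
Sum of the years' digits = 3+2+1 = 6.
Year 1: $35,808 × 3/6 = $17,904. Book value $29,704.
Year 2: $35,808 × 2/6 = $11,936. Book value $17,768.

$11,936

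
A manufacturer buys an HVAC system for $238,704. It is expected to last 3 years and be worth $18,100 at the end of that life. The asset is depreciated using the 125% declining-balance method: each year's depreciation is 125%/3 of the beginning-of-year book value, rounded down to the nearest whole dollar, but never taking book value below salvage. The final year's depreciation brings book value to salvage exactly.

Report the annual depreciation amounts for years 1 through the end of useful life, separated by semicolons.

$99,460; $58,018; $63,126

Depreciable base = $238,704 − $18,100 = $220,604.
Year 1: ⌊$238,704 × 125%/3⌋ = $99,460. Book value $139,244.
Year 2: ⌊$139,244 × 125%/3⌋ = $58,018. Book value $81,226.
Year 3 (final): $81,226 − $18,100 = $63,126. Book value $18,100.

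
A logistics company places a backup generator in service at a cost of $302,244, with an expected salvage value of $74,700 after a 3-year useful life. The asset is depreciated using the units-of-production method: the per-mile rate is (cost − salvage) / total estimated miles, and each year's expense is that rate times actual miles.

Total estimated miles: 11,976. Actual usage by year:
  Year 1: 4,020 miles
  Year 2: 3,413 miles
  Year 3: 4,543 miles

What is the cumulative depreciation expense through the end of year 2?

$141,227

Depreciable base = $302,244 − $74,700 = $227,544.
Rate = $227,544 / 11,976 miles = $19 per mile.
Year 1: 4,020 × $19 = $76,380. Book value $225,864.
Year 2: 3,413 × $19 = $64,847. Book value $161,017.
Accumulated through year 2 = $302,244 − $161,017 = $141,227.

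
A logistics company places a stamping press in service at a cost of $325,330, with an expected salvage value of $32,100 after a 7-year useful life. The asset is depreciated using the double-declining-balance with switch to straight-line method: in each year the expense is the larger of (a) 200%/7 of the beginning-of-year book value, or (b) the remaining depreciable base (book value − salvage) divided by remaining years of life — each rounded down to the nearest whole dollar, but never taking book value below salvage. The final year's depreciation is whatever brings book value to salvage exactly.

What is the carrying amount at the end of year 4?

$84,687

Depreciable base = $325,330 − $32,100 = $293,230.
Year 1: DB = ⌊$325,330 × 200%/7⌋ = $92,951; SL = ⌊$293,230/7⌋ = $41,890 → take DB $92,951. Book value $232,379.
Year 2: DB = ⌊$232,379 × 200%/7⌋ = $66,394; SL = ⌊$200,279/6⌋ = $33,379 → take DB $66,394. Book value $165,985.
Year 3: DB = ⌊$165,985 × 200%/7⌋ = $47,424; SL = ⌊$133,885/5⌋ = $26,777 → take DB $47,424. Book value $118,561.
Year 4: DB = ⌊$118,561 × 200%/7⌋ = $33,874; SL = ⌊$86,461/4⌋ = $21,615 → take DB $33,874. Book value $84,687.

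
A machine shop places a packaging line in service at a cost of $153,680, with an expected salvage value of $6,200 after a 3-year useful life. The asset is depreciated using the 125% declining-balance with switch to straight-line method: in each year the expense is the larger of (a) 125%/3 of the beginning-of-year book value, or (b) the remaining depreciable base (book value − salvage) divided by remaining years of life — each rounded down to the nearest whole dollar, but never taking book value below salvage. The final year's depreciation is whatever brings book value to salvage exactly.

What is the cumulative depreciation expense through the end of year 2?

Depreciable base = $153,680 − $6,200 = $147,480.
Year 1: DB = ⌊$153,680 × 125%/3⌋ = $64,033; SL = ⌊$147,480/3⌋ = $49,160 → take DB $64,033. Book value $89,647.
Year 2: DB = ⌊$89,647 × 125%/3⌋ = $37,352; SL = ⌊$83,447/2⌋ = $41,723 → take SL $41,723. Book value $47,924.
Accumulated through year 2 = $153,680 − $47,924 = $105,756.

$105,756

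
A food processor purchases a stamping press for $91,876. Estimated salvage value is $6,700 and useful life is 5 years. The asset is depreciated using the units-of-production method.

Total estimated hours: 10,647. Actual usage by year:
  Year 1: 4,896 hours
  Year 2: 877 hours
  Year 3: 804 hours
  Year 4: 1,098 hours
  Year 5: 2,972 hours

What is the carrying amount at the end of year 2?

$45,692

Depreciable base = $91,876 − $6,700 = $85,176.
Rate = $85,176 / 10,647 hours = $8 per hour.
Year 1: 4,896 × $8 = $39,168. Book value $52,708.
Year 2: 877 × $8 = $7,016. Book value $45,692.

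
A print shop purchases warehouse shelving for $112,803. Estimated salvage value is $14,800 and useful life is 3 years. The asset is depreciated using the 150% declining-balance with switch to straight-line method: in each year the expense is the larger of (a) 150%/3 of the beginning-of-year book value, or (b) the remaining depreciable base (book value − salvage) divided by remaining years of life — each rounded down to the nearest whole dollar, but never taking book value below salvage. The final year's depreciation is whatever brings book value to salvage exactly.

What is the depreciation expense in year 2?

$28,201

Depreciable base = $112,803 − $14,800 = $98,003.
Year 1: DB = ⌊$112,803 × 150%/3⌋ = $56,401; SL = ⌊$98,003/3⌋ = $32,667 → take DB $56,401. Book value $56,402.
Year 2: DB = ⌊$56,402 × 150%/3⌋ = $28,201; SL = ⌊$41,602/2⌋ = $20,801 → take DB $28,201. Book value $28,201.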